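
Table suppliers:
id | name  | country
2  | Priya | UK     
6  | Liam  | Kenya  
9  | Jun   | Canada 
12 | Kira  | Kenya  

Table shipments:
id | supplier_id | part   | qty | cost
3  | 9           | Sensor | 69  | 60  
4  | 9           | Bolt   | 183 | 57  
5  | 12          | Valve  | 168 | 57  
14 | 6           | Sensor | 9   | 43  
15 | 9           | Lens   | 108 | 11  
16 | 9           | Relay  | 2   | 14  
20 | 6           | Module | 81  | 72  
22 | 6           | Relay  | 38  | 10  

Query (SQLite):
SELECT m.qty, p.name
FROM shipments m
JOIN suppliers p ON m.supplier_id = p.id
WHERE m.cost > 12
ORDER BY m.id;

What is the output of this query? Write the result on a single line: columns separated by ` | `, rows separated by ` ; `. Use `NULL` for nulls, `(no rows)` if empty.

69 | Jun ; 183 | Jun ; 168 | Kira ; 9 | Liam ; 2 | Jun ; 81 | Liam

Each shipments row matches the suppliers row where supplier_id = suppliers.id.
Then keep rows with m.cost > 12.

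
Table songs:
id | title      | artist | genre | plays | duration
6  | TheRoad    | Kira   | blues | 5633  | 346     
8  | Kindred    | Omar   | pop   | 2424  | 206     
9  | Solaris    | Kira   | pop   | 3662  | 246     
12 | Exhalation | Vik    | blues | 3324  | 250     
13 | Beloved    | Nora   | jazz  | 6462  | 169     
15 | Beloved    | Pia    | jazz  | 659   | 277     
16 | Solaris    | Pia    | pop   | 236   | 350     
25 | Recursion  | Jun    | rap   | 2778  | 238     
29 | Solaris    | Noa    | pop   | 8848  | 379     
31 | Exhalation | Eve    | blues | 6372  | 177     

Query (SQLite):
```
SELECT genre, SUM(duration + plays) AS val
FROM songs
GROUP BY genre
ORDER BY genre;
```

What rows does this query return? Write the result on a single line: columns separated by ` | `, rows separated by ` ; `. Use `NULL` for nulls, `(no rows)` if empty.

blues | 16102 ; jazz | 7567 ; pop | 16351 ; rap | 3016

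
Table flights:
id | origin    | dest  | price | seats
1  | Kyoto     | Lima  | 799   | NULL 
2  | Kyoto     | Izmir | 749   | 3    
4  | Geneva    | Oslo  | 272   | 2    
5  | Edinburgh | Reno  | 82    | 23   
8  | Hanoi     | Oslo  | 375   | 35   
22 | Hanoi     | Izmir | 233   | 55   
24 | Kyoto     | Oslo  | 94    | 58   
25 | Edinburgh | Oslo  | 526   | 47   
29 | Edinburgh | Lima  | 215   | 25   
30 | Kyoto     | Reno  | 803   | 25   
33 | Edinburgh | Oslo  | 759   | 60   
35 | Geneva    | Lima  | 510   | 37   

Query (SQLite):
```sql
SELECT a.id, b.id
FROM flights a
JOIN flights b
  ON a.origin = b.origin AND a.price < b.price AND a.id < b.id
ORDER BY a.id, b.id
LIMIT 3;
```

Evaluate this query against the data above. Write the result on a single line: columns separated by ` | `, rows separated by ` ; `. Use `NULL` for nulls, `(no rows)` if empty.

Pairs (a,b) with same origin, a.price < b.price, a.id < b.id.
origin groups: Edinburgh:{5,25,29,33} Geneva:{4,35} Hanoi:{8,22} Kyoto:{1,2,24,30}
Ordered by (a.id, b.id); first 3.

1 | 30 ; 2 | 30 ; 4 | 35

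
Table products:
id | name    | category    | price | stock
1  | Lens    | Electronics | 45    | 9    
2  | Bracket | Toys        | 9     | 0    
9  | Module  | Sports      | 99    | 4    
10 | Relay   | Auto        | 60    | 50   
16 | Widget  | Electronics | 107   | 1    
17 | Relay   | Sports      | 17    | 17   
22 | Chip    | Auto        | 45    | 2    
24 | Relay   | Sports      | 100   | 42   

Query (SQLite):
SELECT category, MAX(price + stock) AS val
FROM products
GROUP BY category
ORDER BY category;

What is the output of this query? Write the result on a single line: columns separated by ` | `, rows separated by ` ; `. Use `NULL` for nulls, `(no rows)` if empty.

Auto | 110 ; Electronics | 108 ; Sports | 142 ; Toys | 9

For each row compute price + stock.
Group by category; take MAX of the expression per group.
  Auto: ids {10, 22} → MAX(price + stock)=110
  Electronics: ids {1, 16} → MAX(price + stock)=108
  Sports: ids {9, 17, 24} → MAX(price + stock)=142
  Toys: ids {2} → MAX(price + stock)=9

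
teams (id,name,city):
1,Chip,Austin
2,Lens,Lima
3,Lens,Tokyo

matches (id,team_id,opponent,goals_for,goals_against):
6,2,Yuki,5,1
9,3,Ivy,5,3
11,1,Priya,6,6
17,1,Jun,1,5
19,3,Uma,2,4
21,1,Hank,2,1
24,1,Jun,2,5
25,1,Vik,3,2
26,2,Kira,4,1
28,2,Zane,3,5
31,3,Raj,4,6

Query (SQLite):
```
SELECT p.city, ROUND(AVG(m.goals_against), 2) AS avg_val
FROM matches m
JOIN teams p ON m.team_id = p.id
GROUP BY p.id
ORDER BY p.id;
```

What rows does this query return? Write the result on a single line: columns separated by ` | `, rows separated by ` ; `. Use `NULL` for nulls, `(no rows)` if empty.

Austin | 3.8 ; Lima | 2.33 ; Tokyo | 4.33

Join each matches row to its teams via team_id.
Group joined rows by teams.id; compute ROUND(AVG(m.goals_against), 2) per group.
  1: ids {11, 17, 21, 24, 25} → ROUND(AVG(m.goals_against), 2)=3.8
  2: ids {6, 26, 28} → ROUND(AVG(m.goals_against), 2)=2.33
  3: ids {9, 19, 31} → ROUND(AVG(m.goals_against), 2)=4.33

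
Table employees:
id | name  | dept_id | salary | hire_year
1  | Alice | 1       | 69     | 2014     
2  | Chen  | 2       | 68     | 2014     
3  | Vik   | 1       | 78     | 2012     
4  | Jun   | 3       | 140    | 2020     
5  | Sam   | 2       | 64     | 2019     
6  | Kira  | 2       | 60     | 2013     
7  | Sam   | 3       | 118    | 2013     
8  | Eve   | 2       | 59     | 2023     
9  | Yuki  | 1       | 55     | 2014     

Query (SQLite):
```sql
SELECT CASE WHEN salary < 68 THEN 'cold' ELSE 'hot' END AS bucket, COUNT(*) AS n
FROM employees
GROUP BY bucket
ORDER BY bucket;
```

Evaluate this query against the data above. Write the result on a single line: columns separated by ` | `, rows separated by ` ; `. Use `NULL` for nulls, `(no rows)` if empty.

Bucket rows by salary < 68 → 'cold' else 'hot'; count each bucket.

cold | 4 ; hot | 5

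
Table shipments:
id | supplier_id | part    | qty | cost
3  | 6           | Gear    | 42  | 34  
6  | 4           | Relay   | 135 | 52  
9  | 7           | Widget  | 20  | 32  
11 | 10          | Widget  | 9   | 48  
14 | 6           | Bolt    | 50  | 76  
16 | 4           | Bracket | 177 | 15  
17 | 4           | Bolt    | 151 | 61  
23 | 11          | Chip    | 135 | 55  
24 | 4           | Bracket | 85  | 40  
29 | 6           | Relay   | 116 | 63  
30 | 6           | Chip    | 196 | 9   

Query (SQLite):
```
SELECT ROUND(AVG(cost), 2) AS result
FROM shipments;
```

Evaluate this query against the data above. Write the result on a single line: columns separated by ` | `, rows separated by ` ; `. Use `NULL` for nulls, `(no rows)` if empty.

44.09

All cost values: [34, 52, 32, 48, 76, 15, 61, 55, 40, 63, 9].
AVG = 485 / 11 (rounded to 2 dp).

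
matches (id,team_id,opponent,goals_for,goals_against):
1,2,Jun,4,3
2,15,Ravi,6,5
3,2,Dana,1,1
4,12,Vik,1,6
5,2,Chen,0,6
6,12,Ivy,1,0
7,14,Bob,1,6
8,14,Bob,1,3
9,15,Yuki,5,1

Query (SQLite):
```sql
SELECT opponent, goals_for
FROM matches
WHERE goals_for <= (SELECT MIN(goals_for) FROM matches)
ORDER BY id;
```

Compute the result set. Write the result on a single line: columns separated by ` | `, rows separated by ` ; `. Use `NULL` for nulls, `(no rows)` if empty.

Chen | 0

Scalar subquery: MIN(goals_for) over all matches rows = 0.
Keep rows where goals_for <= that value.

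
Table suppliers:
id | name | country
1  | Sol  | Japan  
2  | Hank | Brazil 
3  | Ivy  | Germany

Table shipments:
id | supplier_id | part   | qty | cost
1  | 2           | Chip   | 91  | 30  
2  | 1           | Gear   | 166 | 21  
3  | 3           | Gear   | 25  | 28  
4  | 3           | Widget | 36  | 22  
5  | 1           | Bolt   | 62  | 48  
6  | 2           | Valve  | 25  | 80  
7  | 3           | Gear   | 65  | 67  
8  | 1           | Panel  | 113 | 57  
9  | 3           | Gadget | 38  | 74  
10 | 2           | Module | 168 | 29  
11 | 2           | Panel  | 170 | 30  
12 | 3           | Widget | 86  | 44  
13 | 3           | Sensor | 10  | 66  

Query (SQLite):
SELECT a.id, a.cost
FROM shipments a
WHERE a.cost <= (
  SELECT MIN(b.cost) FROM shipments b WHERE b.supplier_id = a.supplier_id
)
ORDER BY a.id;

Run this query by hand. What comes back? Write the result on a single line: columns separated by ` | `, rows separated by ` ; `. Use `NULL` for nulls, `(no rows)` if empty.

2 | 21 ; 4 | 22 ; 10 | 29

For each shipments row a, compute MIN(cost) over rows sharing a.supplier_id.
Keep row a if a.cost <= that per-group MIN.
  supplier_id=1: MIN(cost) = 21
  supplier_id=2: MIN(cost) = 29
  supplier_id=3: MIN(cost) = 22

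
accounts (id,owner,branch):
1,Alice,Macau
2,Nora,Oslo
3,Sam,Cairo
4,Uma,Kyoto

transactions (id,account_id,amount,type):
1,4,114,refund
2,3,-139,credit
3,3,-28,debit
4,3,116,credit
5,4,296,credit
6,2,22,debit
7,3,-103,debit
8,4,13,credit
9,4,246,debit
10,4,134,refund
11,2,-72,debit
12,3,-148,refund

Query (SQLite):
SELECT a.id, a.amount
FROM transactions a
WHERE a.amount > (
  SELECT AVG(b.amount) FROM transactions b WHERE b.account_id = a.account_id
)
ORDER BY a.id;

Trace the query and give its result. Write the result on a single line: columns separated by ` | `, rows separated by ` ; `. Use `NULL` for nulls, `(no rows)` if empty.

3 | -28 ; 4 | 116 ; 5 | 296 ; 6 | 22 ; 9 | 246

For each transactions row a, compute AVG(amount) over rows sharing a.account_id.
Keep row a if a.amount > that per-group AVG.
  account_id=2: AVG(amount) = -25.0
  account_id=3: AVG(amount) = -60.4
  account_id=4: AVG(amount) = 160.6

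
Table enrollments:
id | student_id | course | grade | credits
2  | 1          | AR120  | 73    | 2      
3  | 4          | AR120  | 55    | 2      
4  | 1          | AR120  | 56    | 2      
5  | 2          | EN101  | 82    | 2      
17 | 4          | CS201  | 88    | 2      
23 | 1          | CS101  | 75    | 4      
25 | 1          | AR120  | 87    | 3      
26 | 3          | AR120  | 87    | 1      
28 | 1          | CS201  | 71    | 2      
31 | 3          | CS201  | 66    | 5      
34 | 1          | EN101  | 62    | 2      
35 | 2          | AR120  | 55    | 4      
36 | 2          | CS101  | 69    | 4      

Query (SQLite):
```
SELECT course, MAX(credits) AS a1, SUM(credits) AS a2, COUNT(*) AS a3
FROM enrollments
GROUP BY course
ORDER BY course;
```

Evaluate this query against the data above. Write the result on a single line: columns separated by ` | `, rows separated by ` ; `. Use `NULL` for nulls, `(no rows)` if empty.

AR120 | 4 | 14 | 6 ; CS101 | 4 | 8 | 2 ; CS201 | 5 | 9 | 3 ; EN101 | 2 | 4 | 2

Group enrollments by course.
Per group compute: MAX(credits), SUM(credits), COUNT(*).
  AR120: ids {2, 3, 4, 25, 26, 35} → MAX(credits)=4, SUM(credits)=14, COUNT(*)=6
  CS101: ids {23, 36} → MAX(credits)=4, SUM(credits)=8, COUNT(*)=2
  CS201: ids {17, 28, 31} → MAX(credits)=5, SUM(credits)=9, COUNT(*)=3
  EN101: ids {5, 34} → MAX(credits)=2, SUM(credits)=4, COUNT(*)=2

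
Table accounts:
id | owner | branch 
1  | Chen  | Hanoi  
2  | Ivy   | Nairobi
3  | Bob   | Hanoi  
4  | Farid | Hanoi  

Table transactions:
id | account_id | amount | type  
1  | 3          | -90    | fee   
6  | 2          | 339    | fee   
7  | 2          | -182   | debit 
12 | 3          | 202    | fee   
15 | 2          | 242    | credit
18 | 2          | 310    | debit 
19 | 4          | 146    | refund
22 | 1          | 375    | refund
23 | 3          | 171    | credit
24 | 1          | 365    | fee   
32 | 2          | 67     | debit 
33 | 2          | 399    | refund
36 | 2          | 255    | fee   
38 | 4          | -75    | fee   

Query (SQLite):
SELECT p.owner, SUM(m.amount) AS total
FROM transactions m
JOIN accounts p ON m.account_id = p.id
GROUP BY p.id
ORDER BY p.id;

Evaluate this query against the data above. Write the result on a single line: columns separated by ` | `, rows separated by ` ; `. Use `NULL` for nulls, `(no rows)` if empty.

Join each transactions row to its accounts via account_id.
Group joined rows by accounts.id; compute SUM(m.amount) per group.
  1: ids {22, 24} → SUM(m.amount)=740
  2: ids {6, 7, 15, 18, 32, 33, 36} → SUM(m.amount)=1430
  3: ids {1, 12, 23} → SUM(m.amount)=283
  4: ids {19, 38} → SUM(m.amount)=71

Chen | 740 ; Ivy | 1430 ; Bob | 283 ; Farid | 71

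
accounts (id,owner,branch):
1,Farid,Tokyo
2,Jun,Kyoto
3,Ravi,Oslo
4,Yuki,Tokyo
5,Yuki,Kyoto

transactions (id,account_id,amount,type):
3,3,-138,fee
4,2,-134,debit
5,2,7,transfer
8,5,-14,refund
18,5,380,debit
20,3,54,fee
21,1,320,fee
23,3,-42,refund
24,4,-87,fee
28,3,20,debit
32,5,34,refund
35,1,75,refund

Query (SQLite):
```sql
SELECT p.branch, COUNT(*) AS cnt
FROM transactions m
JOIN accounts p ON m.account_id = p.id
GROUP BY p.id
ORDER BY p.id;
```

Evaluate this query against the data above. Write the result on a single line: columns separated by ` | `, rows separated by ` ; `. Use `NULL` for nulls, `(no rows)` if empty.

Tokyo | 2 ; Kyoto | 2 ; Oslo | 4 ; Tokyo | 1 ; Kyoto | 3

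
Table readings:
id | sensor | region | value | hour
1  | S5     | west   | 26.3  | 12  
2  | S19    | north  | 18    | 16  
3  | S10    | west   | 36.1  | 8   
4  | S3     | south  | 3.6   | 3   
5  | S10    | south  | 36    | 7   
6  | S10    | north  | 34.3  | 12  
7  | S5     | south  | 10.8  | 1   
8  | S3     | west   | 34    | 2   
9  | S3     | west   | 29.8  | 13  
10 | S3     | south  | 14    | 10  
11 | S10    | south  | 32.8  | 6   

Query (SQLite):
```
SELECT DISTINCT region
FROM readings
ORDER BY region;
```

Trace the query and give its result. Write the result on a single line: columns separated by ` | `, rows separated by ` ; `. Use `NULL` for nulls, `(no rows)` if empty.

Collect distinct region values from readings.

north ; south ; west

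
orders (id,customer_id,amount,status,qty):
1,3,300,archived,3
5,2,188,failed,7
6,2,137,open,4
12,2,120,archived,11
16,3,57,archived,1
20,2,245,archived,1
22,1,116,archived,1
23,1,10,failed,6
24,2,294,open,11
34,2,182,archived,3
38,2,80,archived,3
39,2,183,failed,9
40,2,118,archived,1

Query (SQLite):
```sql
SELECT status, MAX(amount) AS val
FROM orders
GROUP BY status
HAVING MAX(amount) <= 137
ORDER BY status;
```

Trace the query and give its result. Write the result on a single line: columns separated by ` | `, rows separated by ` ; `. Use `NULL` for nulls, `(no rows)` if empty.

Partition orders by status; compute MAX(amount) within each group.
HAVING: keep groups where MAX(amount) <= 137.
  archived: ids {1, 12, 16, 20, 22, 34, 38, 40} → MAX(amount)=300
  failed: ids {5, 23, 39} → MAX(amount)=188
  open: ids {6, 24} → MAX(amount)=294

(no rows)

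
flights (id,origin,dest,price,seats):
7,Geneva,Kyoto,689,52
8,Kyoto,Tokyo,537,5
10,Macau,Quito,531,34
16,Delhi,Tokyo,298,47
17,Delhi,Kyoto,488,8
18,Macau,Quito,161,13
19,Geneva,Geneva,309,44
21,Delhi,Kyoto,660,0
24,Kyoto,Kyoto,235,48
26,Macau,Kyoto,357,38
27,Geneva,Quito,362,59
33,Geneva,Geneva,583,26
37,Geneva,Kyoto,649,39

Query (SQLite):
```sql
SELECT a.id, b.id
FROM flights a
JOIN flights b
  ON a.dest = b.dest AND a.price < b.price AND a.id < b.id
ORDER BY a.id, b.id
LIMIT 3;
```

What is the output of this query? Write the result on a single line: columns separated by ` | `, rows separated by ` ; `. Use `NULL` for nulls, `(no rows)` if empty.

Pairs (a,b) with same dest, a.price < b.price, a.id < b.id.
dest groups: Geneva:{19,33} Kyoto:{7,17,21,24,26,37} Quito:{10,18,27} Tokyo:{8,16}
Ordered by (a.id, b.id); first 3.

17 | 21 ; 17 | 37 ; 18 | 27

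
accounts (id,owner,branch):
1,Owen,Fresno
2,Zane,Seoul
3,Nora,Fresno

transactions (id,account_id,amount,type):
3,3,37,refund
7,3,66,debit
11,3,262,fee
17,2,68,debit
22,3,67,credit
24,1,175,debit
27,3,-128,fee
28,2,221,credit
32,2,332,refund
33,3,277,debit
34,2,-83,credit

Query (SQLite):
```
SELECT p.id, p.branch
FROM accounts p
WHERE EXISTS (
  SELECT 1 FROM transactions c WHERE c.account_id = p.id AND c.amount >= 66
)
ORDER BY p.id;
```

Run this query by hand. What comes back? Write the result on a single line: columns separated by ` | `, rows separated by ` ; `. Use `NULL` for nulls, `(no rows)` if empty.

For each accounts row, check whether any transactions with matching account_id has amount >= 66.
Keep rows where that is true.

1 | Fresno ; 2 | Seoul ; 3 | Fresno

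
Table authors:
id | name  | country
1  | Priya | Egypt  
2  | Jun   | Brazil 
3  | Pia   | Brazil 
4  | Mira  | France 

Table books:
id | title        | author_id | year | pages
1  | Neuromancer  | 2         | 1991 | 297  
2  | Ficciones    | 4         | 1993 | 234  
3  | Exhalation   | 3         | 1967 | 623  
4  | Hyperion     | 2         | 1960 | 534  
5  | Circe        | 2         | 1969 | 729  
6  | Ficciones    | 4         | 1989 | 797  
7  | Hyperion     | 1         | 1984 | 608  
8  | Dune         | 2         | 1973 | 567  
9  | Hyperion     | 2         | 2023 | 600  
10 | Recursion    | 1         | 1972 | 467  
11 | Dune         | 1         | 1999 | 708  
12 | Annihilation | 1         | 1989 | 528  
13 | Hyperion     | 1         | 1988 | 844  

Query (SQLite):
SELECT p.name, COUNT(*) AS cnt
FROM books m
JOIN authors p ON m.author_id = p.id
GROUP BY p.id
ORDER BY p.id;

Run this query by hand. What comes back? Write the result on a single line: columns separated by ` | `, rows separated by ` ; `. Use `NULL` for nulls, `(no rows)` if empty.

Join each books row to its authors via author_id.
Group joined rows by authors.id; compute COUNT(*) per group.
  1: ids {7, 10, 11, 12, 13} → COUNT(*)=5
  2: ids {1, 4, 5, 8, 9} → COUNT(*)=5
  3: ids {3} → COUNT(*)=1
  4: ids {2, 6} → COUNT(*)=2

Priya | 5 ; Jun | 5 ; Pia | 1 ; Mira | 2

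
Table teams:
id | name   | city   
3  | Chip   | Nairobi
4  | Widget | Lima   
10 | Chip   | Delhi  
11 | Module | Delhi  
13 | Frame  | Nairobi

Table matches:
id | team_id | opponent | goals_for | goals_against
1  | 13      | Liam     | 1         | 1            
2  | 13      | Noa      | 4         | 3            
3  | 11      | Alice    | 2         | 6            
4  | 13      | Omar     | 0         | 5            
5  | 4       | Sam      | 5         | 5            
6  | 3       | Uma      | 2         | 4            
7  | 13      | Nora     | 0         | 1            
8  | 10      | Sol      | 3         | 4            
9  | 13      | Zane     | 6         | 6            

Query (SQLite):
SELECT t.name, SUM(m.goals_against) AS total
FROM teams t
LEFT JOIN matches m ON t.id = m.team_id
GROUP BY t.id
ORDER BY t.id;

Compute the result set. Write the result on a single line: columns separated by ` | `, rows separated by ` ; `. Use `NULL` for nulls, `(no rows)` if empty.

LEFT JOIN keeps every teams row; unmatched ones get NULL for matches columns.
Group by teams.id and compute SUM(m.goals_against). SUM over an all-NULL group is NULL.
  3: ids {6} → SUM(m.goals_against)=4
  4: ids {5} → SUM(m.goals_against)=5
  10: ids {8} → SUM(m.goals_against)=4
  11: ids {3} → SUM(m.goals_against)=6
  13: ids {1, 2, 4, 7, 9} → SUM(m.goals_against)=16

Chip | 4 ; Widget | 5 ; Chip | 4 ; Module | 6 ; Frame | 16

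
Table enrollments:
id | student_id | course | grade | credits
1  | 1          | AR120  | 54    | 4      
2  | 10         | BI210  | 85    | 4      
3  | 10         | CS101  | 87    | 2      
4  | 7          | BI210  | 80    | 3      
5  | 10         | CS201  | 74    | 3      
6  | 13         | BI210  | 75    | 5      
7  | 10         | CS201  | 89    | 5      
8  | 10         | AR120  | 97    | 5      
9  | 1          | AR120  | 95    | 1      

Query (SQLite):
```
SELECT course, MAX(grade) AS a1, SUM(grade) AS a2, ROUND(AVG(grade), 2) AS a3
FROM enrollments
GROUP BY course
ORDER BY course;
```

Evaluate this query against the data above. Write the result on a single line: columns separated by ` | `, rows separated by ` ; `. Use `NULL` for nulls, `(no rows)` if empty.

Group enrollments by course.
Per group compute: MAX(grade), SUM(grade), ROUND(AVG(grade), 2).
  AR120: ids {1, 8, 9} → MAX(grade)=97, SUM(grade)=246, ROUND(AVG(grade), 2)=82
  BI210: ids {2, 4, 6} → MAX(grade)=85, SUM(grade)=240, ROUND(AVG(grade), 2)=80
  CS101: ids {3} → MAX(grade)=87, SUM(grade)=87, ROUND(AVG(grade), 2)=87
  CS201: ids {5, 7} → MAX(grade)=89, SUM(grade)=163, ROUND(AVG(grade), 2)=81.5

AR120 | 97 | 246 | 82 ; BI210 | 85 | 240 | 80 ; CS101 | 87 | 87 | 87 ; CS201 | 89 | 163 | 81.5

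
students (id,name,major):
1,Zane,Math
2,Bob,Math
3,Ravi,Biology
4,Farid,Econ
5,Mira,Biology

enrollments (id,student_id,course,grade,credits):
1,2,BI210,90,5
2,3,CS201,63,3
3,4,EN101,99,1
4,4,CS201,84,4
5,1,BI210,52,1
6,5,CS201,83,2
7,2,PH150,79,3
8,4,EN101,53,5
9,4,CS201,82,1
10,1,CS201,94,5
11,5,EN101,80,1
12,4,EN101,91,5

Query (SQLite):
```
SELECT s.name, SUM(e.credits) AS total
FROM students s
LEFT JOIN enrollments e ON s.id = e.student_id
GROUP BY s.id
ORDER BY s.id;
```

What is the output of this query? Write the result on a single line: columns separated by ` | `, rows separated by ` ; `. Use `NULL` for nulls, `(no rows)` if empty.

Zane | 6 ; Bob | 8 ; Ravi | 3 ; Farid | 16 ; Mira | 3

LEFT JOIN keeps every students row; unmatched ones get NULL for enrollments columns.
Group by students.id and compute SUM(e.credits). SUM over an all-NULL group is NULL.
  1: ids {5, 10} → SUM(e.credits)=6
  2: ids {1, 7} → SUM(e.credits)=8
  3: ids {2} → SUM(e.credits)=3
  4: ids {3, 4, 8, 9, 12} → SUM(e.credits)=16
  5: ids {6, 11} → SUM(e.credits)=3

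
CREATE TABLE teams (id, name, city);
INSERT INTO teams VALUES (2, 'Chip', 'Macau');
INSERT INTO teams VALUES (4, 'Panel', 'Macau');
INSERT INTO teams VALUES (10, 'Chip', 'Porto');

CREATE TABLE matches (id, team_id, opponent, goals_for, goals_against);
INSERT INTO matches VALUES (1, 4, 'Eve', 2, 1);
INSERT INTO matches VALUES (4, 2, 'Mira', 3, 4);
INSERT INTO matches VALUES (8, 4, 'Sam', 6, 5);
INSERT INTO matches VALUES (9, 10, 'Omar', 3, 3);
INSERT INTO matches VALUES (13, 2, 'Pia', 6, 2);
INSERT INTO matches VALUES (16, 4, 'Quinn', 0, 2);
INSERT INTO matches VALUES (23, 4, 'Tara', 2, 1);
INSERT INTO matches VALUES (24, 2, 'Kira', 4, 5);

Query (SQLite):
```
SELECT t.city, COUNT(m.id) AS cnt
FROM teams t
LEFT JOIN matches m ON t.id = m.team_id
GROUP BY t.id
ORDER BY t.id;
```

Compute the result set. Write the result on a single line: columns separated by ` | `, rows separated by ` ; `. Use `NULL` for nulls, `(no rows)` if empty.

LEFT JOIN keeps every teams row; unmatched ones get NULL for matches columns.
Group by teams.id and compute COUNT(m.id). COUNT(col) of an all-NULL group is 0.
  2: ids {4, 13, 24} → COUNT(m.id)=3
  4: ids {1, 8, 16, 23} → COUNT(m.id)=4
  10: ids {9} → COUNT(m.id)=1

Macau | 3 ; Macau | 4 ; Porto | 1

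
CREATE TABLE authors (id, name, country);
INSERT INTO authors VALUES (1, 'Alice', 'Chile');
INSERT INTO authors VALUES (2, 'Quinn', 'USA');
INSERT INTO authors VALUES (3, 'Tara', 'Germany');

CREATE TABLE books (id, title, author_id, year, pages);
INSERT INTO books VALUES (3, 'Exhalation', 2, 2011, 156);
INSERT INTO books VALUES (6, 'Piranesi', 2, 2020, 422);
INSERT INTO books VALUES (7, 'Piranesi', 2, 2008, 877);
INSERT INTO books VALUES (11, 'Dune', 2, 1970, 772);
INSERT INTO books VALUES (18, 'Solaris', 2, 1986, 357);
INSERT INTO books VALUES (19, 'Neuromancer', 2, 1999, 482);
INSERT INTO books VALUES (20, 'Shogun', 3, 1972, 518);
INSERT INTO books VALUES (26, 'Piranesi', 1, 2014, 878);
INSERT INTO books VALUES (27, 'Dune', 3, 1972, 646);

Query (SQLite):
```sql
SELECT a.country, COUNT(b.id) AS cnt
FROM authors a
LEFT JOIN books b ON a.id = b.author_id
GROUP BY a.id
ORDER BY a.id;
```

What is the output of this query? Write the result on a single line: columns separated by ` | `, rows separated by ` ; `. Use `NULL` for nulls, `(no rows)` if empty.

LEFT JOIN keeps every authors row; unmatched ones get NULL for books columns.
Group by authors.id and compute COUNT(b.id). COUNT(col) of an all-NULL group is 0.
  1: ids {26} → COUNT(b.id)=1
  2: ids {3, 6, 7, 11, 18, 19} → COUNT(b.id)=6
  3: ids {20, 27} → COUNT(b.id)=2

Chile | 1 ; USA | 6 ; Germany | 2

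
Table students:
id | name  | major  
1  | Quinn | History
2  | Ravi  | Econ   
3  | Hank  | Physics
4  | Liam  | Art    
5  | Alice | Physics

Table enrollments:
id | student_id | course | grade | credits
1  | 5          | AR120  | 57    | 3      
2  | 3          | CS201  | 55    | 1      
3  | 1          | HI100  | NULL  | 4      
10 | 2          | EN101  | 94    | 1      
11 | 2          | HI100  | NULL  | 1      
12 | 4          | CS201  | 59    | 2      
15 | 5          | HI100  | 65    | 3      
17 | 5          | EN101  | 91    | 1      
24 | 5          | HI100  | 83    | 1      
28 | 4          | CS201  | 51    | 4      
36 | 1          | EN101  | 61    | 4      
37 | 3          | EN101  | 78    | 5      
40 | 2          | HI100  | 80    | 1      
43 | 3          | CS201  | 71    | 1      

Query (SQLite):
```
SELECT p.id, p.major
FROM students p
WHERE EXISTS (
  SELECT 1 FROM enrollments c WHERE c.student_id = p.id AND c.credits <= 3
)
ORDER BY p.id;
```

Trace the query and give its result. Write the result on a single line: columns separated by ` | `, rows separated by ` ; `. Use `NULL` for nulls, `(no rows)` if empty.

2 | Econ ; 3 | Physics ; 4 | Art ; 5 | Physics

For each students row, check whether any enrollments with matching student_id has credits <= 3.
Keep rows where that is true.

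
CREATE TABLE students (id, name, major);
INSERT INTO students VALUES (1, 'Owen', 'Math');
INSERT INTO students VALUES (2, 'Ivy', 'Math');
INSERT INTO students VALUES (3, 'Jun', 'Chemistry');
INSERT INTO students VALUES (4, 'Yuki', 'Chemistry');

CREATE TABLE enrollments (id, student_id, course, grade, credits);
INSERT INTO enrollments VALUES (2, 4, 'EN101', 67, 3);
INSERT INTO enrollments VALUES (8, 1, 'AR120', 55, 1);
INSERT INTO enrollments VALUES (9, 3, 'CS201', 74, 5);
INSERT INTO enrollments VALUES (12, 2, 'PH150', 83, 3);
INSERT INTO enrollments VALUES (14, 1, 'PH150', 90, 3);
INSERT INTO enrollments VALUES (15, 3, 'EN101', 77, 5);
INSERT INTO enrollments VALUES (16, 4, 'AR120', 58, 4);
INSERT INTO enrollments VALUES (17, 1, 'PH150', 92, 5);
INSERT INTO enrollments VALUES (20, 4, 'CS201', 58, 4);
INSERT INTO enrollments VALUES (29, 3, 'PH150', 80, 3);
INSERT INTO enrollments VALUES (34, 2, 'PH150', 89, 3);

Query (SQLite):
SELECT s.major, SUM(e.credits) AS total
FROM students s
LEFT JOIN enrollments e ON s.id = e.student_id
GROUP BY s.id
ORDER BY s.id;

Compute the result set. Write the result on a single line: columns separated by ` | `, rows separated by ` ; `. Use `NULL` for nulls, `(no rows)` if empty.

LEFT JOIN keeps every students row; unmatched ones get NULL for enrollments columns.
Group by students.id and compute SUM(e.credits). SUM over an all-NULL group is NULL.
  1: ids {8, 14, 17} → SUM(e.credits)=9
  2: ids {12, 34} → SUM(e.credits)=6
  3: ids {9, 15, 29} → SUM(e.credits)=13
  4: ids {2, 16, 20} → SUM(e.credits)=11

Math | 9 ; Math | 6 ; Chemistry | 13 ; Chemistry | 11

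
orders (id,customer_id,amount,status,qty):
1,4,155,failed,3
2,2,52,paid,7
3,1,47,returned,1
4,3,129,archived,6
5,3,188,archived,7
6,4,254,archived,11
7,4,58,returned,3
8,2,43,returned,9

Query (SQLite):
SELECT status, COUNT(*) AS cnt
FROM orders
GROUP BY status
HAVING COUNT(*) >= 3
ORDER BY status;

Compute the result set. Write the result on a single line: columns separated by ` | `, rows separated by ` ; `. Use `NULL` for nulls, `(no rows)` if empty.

Partition orders by status; compute COUNT(*) within each group.
HAVING: keep groups with count ≥ 3.
  archived: ids {4, 5, 6} → COUNT(*)=3
  failed: ids {1} → COUNT(*)=1
  paid: ids {2} → COUNT(*)=1
  returned: ids {3, 7, 8} → COUNT(*)=3

archived | 3 ; returned | 3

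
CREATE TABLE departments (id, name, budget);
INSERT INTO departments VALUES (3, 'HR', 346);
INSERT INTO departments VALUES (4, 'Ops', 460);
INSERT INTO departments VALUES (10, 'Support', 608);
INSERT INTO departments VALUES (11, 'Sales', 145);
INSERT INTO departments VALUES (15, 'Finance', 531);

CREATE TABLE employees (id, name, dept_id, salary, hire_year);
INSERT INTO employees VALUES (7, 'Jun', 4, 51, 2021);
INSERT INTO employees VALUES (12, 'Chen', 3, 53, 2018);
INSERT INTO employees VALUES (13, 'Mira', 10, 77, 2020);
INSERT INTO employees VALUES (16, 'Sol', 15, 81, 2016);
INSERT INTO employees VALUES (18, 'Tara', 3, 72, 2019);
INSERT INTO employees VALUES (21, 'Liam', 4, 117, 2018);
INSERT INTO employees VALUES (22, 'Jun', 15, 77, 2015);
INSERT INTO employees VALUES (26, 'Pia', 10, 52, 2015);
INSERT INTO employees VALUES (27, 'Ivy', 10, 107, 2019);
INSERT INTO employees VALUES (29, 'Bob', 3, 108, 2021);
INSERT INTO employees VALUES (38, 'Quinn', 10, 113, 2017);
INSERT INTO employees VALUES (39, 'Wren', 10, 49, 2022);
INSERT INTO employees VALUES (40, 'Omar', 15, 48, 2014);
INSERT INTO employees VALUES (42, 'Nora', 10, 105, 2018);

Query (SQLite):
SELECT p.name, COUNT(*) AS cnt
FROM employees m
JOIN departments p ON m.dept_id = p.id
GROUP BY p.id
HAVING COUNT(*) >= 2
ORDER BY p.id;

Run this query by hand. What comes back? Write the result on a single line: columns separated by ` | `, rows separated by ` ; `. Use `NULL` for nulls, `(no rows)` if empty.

HR | 3 ; Ops | 2 ; Support | 6 ; Finance | 3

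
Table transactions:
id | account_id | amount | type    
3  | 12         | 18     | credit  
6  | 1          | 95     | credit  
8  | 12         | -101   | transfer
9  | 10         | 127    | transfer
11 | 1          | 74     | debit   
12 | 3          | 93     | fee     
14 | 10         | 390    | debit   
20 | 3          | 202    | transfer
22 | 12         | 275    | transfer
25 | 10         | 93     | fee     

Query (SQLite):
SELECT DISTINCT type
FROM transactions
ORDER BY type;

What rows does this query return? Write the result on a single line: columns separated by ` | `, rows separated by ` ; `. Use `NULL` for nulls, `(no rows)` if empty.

Collect distinct type values from transactions.

credit ; debit ; fee ; transfer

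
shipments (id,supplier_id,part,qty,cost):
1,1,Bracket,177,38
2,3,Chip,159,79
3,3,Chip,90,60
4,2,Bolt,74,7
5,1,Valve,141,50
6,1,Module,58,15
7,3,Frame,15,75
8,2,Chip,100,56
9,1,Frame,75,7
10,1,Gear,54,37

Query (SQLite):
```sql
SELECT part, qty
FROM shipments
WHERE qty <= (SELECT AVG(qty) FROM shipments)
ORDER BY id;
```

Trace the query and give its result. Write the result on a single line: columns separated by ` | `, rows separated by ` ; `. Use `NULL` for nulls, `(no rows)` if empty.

Scalar subquery: AVG(qty) over all shipments rows = 94.3.
Keep rows where qty <= that value.

Chip | 90 ; Bolt | 74 ; Module | 58 ; Frame | 15 ; Frame | 75 ; Gear | 54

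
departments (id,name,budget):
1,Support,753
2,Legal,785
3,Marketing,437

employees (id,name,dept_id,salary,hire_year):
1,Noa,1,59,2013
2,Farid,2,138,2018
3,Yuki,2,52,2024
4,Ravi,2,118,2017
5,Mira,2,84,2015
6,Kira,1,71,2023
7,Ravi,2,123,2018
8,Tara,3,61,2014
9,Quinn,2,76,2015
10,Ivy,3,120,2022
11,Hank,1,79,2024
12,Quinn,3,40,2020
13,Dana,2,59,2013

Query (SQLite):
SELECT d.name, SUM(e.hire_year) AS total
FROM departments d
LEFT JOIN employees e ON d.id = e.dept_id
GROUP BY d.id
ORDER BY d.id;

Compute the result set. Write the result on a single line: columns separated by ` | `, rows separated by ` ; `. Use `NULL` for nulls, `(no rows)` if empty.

LEFT JOIN keeps every departments row; unmatched ones get NULL for employees columns.
Group by departments.id and compute SUM(e.hire_year). SUM over an all-NULL group is NULL.
  1: ids {1, 6, 11} → SUM(e.hire_year)=6060
  2: ids {2, 3, 4, 5, 7, 9, 13} → SUM(e.hire_year)=14120
  3: ids {8, 10, 12} → SUM(e.hire_year)=6056

Support | 6060 ; Legal | 14120 ; Marketing | 6056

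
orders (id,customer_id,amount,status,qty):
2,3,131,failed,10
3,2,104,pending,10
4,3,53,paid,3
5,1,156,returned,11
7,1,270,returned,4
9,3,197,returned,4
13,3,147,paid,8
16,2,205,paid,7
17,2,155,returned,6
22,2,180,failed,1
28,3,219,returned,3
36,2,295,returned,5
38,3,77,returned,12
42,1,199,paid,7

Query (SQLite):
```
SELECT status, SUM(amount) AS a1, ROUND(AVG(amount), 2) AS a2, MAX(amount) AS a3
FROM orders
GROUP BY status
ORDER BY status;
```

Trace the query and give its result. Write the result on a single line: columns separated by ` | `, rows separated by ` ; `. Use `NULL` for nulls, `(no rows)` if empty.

Group orders by status.
Per group compute: SUM(amount), ROUND(AVG(amount), 2), MAX(amount).
  failed: ids {2, 22} → SUM(amount)=311, ROUND(AVG(amount), 2)=155.5, MAX(amount)=180
  paid: ids {4, 13, 16, 42} → SUM(amount)=604, ROUND(AVG(amount), 2)=151, MAX(amount)=205
  pending: ids {3} → SUM(amount)=104, ROUND(AVG(amount), 2)=104, MAX(amount)=104
  returned: ids {5, 7, 9, 17, 28, 36, 38} → SUM(amount)=1369, ROUND(AVG(amount), 2)=195.57, MAX(amount)=295

failed | 311 | 155.5 | 180 ; paid | 604 | 151 | 205 ; pending | 104 | 104 | 104 ; returned | 1369 | 195.57 | 295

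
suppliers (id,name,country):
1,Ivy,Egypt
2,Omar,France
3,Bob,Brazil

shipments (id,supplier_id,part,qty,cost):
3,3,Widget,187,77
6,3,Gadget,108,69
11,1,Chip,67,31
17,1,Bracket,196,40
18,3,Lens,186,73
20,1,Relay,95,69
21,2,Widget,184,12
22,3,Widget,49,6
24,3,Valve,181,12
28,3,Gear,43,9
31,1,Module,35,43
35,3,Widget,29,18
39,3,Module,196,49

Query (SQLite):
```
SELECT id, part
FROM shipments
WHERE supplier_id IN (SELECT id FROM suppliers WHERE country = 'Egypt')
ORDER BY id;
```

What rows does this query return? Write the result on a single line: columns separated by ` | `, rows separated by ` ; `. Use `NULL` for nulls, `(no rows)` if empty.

Inner query: suppliers.id where country = 'Egypt'.
Outer: keep shipments rows whose supplier_id is in that set.
Inner query → {1}

11 | Chip ; 17 | Bracket ; 20 | Relay ; 31 | Module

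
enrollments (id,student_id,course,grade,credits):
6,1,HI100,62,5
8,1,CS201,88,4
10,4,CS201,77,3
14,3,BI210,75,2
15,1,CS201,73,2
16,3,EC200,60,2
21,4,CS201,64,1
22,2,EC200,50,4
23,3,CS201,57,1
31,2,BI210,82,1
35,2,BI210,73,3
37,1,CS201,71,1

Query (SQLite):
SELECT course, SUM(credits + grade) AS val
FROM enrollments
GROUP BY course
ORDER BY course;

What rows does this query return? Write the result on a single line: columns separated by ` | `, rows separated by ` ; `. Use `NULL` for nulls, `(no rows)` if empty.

BI210 | 236 ; CS201 | 442 ; EC200 | 116 ; HI100 | 67

For each row compute credits + grade.
Group by course; take SUM of the expression per group.
  BI210: ids {14, 31, 35} → SUM(credits + grade)=236
  CS201: ids {8, 10, 15, 21, 23, 37} → SUM(credits + grade)=442
  EC200: ids {16, 22} → SUM(credits + grade)=116
  HI100: ids {6} → SUM(credits + grade)=67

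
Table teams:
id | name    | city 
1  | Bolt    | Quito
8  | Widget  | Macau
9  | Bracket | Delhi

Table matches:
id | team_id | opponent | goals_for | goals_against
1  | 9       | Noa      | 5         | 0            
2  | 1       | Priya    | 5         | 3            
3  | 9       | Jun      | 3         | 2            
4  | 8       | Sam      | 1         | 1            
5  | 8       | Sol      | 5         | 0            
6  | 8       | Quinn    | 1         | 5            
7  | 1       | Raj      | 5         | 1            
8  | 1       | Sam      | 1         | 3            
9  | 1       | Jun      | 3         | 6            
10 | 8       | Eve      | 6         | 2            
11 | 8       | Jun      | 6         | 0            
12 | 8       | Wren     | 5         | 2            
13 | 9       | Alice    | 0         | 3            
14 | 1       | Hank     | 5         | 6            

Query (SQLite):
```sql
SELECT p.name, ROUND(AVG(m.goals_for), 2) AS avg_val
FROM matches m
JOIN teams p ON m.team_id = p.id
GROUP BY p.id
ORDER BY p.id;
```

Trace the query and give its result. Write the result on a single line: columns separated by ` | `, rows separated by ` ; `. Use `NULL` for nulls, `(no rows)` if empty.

Join each matches row to its teams via team_id.
Group joined rows by teams.id; compute ROUND(AVG(m.goals_for), 2) per group.
  1: ids {2, 7, 8, 9, 14} → ROUND(AVG(m.goals_for), 2)=3.8
  8: ids {4, 5, 6, 10, 11, 12} → ROUND(AVG(m.goals_for), 2)=4
  9: ids {1, 3, 13} → ROUND(AVG(m.goals_for), 2)=2.67

Bolt | 3.8 ; Widget | 4 ; Bracket | 2.67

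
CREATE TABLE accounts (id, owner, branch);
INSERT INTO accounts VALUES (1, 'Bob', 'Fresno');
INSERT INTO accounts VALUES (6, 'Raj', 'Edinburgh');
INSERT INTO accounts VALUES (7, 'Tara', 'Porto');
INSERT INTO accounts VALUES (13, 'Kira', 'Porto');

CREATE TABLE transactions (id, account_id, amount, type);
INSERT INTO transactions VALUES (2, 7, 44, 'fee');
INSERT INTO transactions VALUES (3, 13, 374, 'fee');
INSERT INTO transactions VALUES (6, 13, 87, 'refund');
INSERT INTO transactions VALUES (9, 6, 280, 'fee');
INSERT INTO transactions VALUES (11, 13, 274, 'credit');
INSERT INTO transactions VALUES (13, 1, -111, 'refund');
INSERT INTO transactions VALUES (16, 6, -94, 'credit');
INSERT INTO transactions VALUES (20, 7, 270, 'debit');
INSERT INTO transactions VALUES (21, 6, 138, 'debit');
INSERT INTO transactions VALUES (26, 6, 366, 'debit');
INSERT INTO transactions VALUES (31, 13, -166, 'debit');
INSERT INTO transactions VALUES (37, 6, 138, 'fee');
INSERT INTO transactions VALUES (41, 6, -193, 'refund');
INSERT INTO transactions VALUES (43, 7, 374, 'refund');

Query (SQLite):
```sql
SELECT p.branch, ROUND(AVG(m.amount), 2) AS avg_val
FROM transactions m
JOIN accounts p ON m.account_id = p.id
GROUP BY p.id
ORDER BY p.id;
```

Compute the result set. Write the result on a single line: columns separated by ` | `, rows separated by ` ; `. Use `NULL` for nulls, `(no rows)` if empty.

Fresno | -111 ; Edinburgh | 105.83 ; Porto | 229.33 ; Porto | 142.25

Join each transactions row to its accounts via account_id.
Group joined rows by accounts.id; compute ROUND(AVG(m.amount), 2) per group.
  1: ids {13} → ROUND(AVG(m.amount), 2)=-111
  6: ids {9, 16, 21, 26, 37, 41} → ROUND(AVG(m.amount), 2)=105.83
  7: ids {2, 20, 43} → ROUND(AVG(m.amount), 2)=229.33
  13: ids {3, 6, 11, 31} → ROUND(AVG(m.amount), 2)=142.25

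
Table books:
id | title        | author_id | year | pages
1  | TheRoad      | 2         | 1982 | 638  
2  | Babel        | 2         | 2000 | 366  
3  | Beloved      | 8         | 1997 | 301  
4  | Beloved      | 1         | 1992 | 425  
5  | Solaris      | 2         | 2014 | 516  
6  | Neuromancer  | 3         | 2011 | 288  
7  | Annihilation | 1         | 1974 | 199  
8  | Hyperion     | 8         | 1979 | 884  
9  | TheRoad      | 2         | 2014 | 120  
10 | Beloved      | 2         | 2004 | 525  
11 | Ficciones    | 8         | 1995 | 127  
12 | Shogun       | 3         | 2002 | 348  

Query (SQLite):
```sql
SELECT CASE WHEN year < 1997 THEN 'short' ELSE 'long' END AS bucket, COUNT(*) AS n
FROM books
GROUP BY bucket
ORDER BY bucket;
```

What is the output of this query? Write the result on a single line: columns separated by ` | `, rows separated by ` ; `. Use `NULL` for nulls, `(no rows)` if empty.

long | 7 ; short | 5

Bucket rows by year < 1997 → 'short' else 'long'; count each bucket.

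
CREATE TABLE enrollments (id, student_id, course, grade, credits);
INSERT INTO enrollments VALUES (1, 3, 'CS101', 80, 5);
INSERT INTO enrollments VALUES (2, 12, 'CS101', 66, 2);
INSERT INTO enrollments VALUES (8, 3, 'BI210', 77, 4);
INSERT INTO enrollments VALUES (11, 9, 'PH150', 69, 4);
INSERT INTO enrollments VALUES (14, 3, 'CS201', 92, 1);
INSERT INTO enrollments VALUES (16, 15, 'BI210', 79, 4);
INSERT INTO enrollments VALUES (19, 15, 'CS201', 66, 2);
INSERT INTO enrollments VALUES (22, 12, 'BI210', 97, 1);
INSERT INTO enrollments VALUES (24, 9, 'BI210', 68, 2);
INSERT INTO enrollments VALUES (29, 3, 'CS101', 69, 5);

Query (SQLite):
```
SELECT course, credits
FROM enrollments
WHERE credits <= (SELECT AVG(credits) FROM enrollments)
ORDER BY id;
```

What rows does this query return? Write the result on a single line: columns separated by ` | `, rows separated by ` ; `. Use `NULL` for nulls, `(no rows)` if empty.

CS101 | 2 ; CS201 | 1 ; CS201 | 2 ; BI210 | 1 ; BI210 | 2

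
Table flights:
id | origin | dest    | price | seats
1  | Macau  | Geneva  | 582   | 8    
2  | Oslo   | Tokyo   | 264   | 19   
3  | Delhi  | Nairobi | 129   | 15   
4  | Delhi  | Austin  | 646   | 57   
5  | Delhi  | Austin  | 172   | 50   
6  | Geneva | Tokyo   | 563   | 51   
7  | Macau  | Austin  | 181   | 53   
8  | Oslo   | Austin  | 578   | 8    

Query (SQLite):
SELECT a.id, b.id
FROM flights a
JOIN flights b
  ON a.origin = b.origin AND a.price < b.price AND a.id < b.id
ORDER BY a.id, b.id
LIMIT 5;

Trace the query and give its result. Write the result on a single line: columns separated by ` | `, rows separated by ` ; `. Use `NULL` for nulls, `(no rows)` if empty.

2 | 8 ; 3 | 4 ; 3 | 5

Pairs (a,b) with same origin, a.price < b.price, a.id < b.id.
origin groups: Delhi:{3,4,5} Geneva:{6} Macau:{1,7} Oslo:{2,8}
Ordered by (a.id, b.id); first 5.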